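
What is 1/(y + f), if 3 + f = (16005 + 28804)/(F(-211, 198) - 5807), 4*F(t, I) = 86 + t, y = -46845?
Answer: -23353/1094220580 ≈ -2.1342e-5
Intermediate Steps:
F(t, I) = 43/2 + t/4 (F(t, I) = (86 + t)/4 = 43/2 + t/4)
f = -249295/23353 (f = -3 + (16005 + 28804)/((43/2 + (¼)*(-211)) - 5807) = -3 + 44809/((43/2 - 211/4) - 5807) = -3 + 44809/(-125/4 - 5807) = -3 + 44809/(-23353/4) = -3 + 44809*(-4/23353) = -3 - 179236/23353 = -249295/23353 ≈ -10.675)
1/(y + f) = 1/(-46845 - 249295/23353) = 1/(-1094220580/23353) = -23353/1094220580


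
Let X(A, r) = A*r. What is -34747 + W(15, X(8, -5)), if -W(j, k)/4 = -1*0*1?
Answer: -34747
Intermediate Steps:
W(j, k) = 0 (W(j, k) = -4*(-1*0) = -0 = -4*0 = 0)
-34747 + W(15, X(8, -5)) = -34747 + 0 = -34747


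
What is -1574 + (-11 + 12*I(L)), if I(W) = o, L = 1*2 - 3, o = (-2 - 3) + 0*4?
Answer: -1645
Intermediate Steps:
o = -5 (o = -5 + 0 = -5)
L = -1 (L = 2 - 3 = -1)
I(W) = -5
-1574 + (-11 + 12*I(L)) = -1574 + (-11 + 12*(-5)) = -1574 + (-11 - 60) = -1574 - 71 = -1645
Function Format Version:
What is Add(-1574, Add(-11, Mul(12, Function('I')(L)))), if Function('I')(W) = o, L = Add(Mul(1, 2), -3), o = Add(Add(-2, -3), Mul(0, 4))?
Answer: -1645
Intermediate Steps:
o = -5 (o = Add(-5, 0) = -5)
L = -1 (L = Add(2, -3) = -1)
Function('I')(W) = -5
Add(-1574, Add(-11, Mul(12, Function('I')(L)))) = Add(-1574, Add(-11, Mul(12, -5))) = Add(-1574, Add(-11, -60)) = Add(-1574, -71) = -1645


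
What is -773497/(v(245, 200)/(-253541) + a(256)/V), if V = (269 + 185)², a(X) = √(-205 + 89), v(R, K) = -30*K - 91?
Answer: -12686997437422425495922748/394042144299855033 + 5124325888554755043506*I*√29/394042144299855033 ≈ -3.2197e+7 + 70032.0*I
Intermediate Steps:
v(R, K) = -91 - 30*K
a(X) = 2*I*√29 (a(X) = √(-116) = 2*I*√29)
V = 206116 (V = 454² = 206116)
-773497/(v(245, 200)/(-253541) + a(256)/V) = -773497/((-91 - 30*200)/(-253541) + (2*I*√29)/206116) = -773497/((-91 - 6000)*(-1/253541) + (2*I*√29)*(1/206116)) = -773497/(-6091*(-1/253541) + I*√29/103058) = -773497/(6091/253541 + I*√29/103058)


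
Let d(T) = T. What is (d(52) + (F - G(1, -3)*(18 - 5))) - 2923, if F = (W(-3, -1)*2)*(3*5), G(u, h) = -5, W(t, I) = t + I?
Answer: -2926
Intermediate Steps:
W(t, I) = I + t
F = -120 (F = ((-1 - 3)*2)*(3*5) = -4*2*15 = -8*15 = -120)
(d(52) + (F - G(1, -3)*(18 - 5))) - 2923 = (52 + (-120 - (-5)*(18 - 5))) - 2923 = (52 + (-120 - (-5)*13)) - 2923 = (52 + (-120 - 1*(-65))) - 2923 = (52 + (-120 + 65)) - 2923 = (52 - 55) - 2923 = -3 - 2923 = -2926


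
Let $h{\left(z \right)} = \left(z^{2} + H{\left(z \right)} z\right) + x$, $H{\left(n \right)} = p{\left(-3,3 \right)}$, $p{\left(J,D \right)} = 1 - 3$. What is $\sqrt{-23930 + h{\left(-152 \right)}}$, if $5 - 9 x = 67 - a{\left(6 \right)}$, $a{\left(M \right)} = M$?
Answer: $\frac{i \sqrt{4754}}{3} \approx 22.983 i$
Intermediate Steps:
$p{\left(J,D \right)} = -2$ ($p{\left(J,D \right)} = 1 - 3 = -2$)
$H{\left(n \right)} = -2$
$x = - \frac{56}{9}$ ($x = \frac{5}{9} - \frac{67 - 6}{9} = \frac{5}{9} - \frac{61}{9} = - \frac{56}{9} \approx -6.2222$)
$h{\left(z \right)} = - \frac{56}{9} + z^{2} - 2 z$ ($h{\left(z \right)} = \left(z^{2} - 2 z\right) - \frac{56}{9} = - \frac{56}{9} + z^{2} - 2 z$)
$\sqrt{-23930 + h{\left(-152 \right)}} = \sqrt{-23930 - \left(- \frac{2680}{9} - 23104\right)} = \sqrt{-23930 + \left(- \frac{56}{9} + 23104 + 304\right)} = \sqrt{-23930 + \frac{210616}{9}} = \sqrt{- \frac{4754}{9}} = \frac{i \sqrt{4754}}{3}$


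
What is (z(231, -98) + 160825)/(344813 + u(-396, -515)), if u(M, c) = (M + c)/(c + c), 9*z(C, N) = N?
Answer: 1490746810/3196424709 ≈ 0.46638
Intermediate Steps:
z(C, N) = N/9
u(M, c) = (M + c)/(2*c) (u(M, c) = (M + c)/((2*c)) = (M + c)*(1/(2*c)) = (M + c)/(2*c))
(z(231, -98) + 160825)/(344813 + u(-396, -515)) = ((⅑)*(-98) + 160825)/(344813 + (½)*(-396 - 515)/(-515)) = (-98/9 + 160825)/(344813 + (½)*(-1/515)*(-911)) = 1447327/(9*(344813 + 911/1030)) = 1447327/(9*(355158301/1030)) = (1447327/9)*(1030/355158301) = 1490746810/3196424709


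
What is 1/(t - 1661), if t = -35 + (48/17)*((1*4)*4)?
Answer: -17/28064 ≈ -0.00060576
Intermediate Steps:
t = 173/17 (t = -35 + (48*(1/17))*(4*4) = -35 + (48/17)*16 = -35 + 768/17 = 173/17 ≈ 10.176)
1/(t - 1661) = 1/(173/17 - 1661) = 1/(-28064/17) = -17/28064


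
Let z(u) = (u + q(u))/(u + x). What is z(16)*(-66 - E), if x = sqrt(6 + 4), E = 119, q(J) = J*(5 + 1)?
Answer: -165760/123 + 10360*sqrt(10)/123 ≈ -1081.3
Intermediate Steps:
q(J) = 6*J (q(J) = J*6 = 6*J)
x = sqrt(10) ≈ 3.1623
z(u) = 7*u/(u + sqrt(10)) (z(u) = (u + 6*u)/(u + sqrt(10)) = (7*u)/(u + sqrt(10)) = 7*u/(u + sqrt(10)))
z(16)*(-66 - E) = (7*16/(16 + sqrt(10)))*(-66 - 1*119) = (112/(16 + sqrt(10)))*(-66 - 119) = (112/(16 + sqrt(10)))*(-185) = -20720/(16 + sqrt(10))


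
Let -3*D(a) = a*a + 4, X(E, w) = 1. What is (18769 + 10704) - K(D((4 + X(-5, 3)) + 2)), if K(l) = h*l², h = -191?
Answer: 801776/9 ≈ 89086.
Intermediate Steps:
D(a) = -4/3 - a²/3 (D(a) = -(a*a + 4)/3 = -(a² + 4)/3 = -(4 + a²)/3 = -4/3 - a²/3)
K(l) = -191*l²
(18769 + 10704) - K(D((4 + X(-5, 3)) + 2)) = (18769 + 10704) - (-191)*(-4/3 - ((4 + 1) + 2)²/3)² = 29473 - (-191)*(-4/3 - (5 + 2)²/3)² = 29473 - (-191)*(-4/3 - ⅓*7²)² = 29473 - (-191)*(-4/3 - ⅓*49)² = 29473 - (-191)*(-4/3 - 49/3)² = 29473 - (-191)*(-53/3)² = 29473 - (-191)*2809/9 = 29473 - 1*(-536519/9) = 29473 + 536519/9 = 801776/9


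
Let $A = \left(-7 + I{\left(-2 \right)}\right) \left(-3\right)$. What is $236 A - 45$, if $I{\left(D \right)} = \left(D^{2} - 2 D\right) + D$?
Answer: $663$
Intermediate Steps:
$I{\left(D \right)} = D^{2} - D$
$A = 3$ ($A = \left(-7 - 2 \left(-1 - 2\right)\right) \left(-3\right) = \left(-7 - -6\right) \left(-3\right) = \left(-7 + 6\right) \left(-3\right) = \left(-1\right) \left(-3\right) = 3$)
$236 A - 45 = 236 \cdot 3 - 45 = 708 - 45 = 663$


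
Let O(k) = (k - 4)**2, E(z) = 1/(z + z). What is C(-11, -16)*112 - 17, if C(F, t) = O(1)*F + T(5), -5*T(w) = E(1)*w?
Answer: -11161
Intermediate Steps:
E(z) = 1/(2*z)
T(w) = -w/10 (T(w) = -(1/2)/1*w/5 = -(1/2)*1*w/5 = -w/10)
O(k) = (-4 + k)**2
C(F, t) = -1/2 + 9*F (C(F, t) = (-4 + 1)**2*F - 1/10*5 = (-3)**2*F - 1/2 = 9*F - 1/2 = -1/2 + 9*F)
C(-11, -16)*112 - 17 = (-1/2 + 9*(-11))*112 - 17 = (-1/2 - 99)*112 - 17 = -199/2*112 - 17 = -11144 - 17 = -11161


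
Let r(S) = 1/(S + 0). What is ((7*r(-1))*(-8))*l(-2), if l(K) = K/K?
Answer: 56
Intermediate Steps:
r(S) = 1/S
l(K) = 1
((7*r(-1))*(-8))*l(-2) = ((7/(-1))*(-8))*1 = ((7*(-1))*(-8))*1 = -7*(-8)*1 = 56*1 = 56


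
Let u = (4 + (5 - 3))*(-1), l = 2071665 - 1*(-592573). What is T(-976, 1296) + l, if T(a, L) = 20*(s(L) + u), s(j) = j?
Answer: 2690038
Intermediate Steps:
l = 2664238 (l = 2071665 + 592573 = 2664238)
u = -6 (u = (4 + 2)*(-1) = 6*(-1) = -6)
T(a, L) = -120 + 20*L (T(a, L) = 20*(L - 6) = 20*(-6 + L) = -120 + 20*L)
T(-976, 1296) + l = (-120 + 20*1296) + 2664238 = (-120 + 25920) + 2664238 = 25800 + 2664238 = 2690038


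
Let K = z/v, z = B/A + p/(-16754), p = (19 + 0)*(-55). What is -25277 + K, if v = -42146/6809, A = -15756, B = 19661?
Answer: -140608989846108521/5562766753752 ≈ -25277.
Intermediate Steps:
p = -1045 (p = 19*(-55) = -1045)
v = -42146/6809 (v = -42146*1/6809 = -42146/6809 ≈ -6.1898)
z = -156467687/131988012 (z = 19661/(-15756) - 1045/(-16754) = 19661*(-1/15756) - 1045*(-1/16754) = -19661/15756 + 1045/16754 = -156467687/131988012 ≈ -1.1855)
K = 1065388480783/5562766753752 (K = -156467687/(131988012*(-42146/6809)) = -156467687/131988012*(-6809/42146) = 1065388480783/5562766753752 ≈ 0.19152)
-25277 + K = -25277 + 1065388480783/5562766753752 = -140608989846108521/5562766753752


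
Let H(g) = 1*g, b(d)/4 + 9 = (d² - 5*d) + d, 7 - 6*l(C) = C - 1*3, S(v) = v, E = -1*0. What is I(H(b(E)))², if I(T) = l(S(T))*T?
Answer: 76176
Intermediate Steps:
E = 0
l(C) = 5/3 - C/6 (l(C) = 7/6 - (C - 1*3)/6 = 7/6 - (C - 3)/6 = 7/6 - (-3 + C)/6 = 7/6 + (½ - C/6) = 5/3 - C/6)
b(d) = -36 - 16*d + 4*d² (b(d) = -36 + 4*((d² - 5*d) + d) = -36 + 4*(d² - 4*d) = -36 + (-16*d + 4*d²) = -36 - 16*d + 4*d²)
H(g) = g
I(T) = T*(5/3 - T/6) (I(T) = (5/3 - T/6)*T = T*(5/3 - T/6))
I(H(b(E)))² = ((-36 - 16*0 + 4*0²)*(10 - (-36 - 16*0 + 4*0²))/6)² = ((-36 + 0 + 4*0)*(10 - (-36 + 0 + 4*0))/6)² = ((-36 + 0 + 0)*(10 - (-36 + 0 + 0))/6)² = ((⅙)*(-36)*(10 - 1*(-36)))² = ((⅙)*(-36)*(10 + 36))² = ((⅙)*(-36)*46)² = (-276)² = 76176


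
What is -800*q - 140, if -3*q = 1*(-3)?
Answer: -940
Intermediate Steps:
q = 1 (q = -(-3)/3 = -⅓*(-3) = 1)
-800*q - 140 = -800 - 140 = -940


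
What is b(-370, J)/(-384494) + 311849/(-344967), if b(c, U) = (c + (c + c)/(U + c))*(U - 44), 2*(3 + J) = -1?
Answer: -31357665516619/33026797682802 ≈ -0.94946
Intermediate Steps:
J = -7/2 (J = -3 + (½)*(-1) = -3 - ½ = -7/2 ≈ -3.5000)
b(c, U) = (-44 + U)*(c + 2*c/(U + c)) (b(c, U) = (c + (2*c)/(U + c))*(-44 + U) = (c + 2*c/(U + c))*(-44 + U) = (-44 + U)*(c + 2*c/(U + c)))
b(-370, J)/(-384494) + 311849/(-344967) = -370*(-88 + (-7/2)² - 44*(-370) - 42*(-7/2) - 7/2*(-370))/(-7/2 - 370)/(-384494) + 311849/(-344967) = -370*(-88 + 49/4 + 16280 + 147 + 1295)/(-747/2)*(-1/384494) + 311849*(-1/344967) = -370*(-2/747)*70585/4*(-1/384494) - 311849/344967 = (13058225/747)*(-1/384494) - 311849/344967 = -13058225/287217018 - 311849/344967 = -31357665516619/33026797682802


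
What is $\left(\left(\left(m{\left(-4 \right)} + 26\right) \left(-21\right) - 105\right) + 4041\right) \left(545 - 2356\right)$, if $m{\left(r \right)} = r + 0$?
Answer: $-6291414$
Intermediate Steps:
$m{\left(r \right)} = r$
$\left(\left(\left(m{\left(-4 \right)} + 26\right) \left(-21\right) - 105\right) + 4041\right) \left(545 - 2356\right) = \left(\left(\left(-4 + 26\right) \left(-21\right) - 105\right) + 4041\right) \left(545 - 2356\right) = \left(\left(22 \left(-21\right) - 105\right) + 4041\right) \left(-1811\right) = \left(\left(-462 - 105\right) + 4041\right) \left(-1811\right) = \left(-567 + 4041\right) \left(-1811\right) = 3474 \left(-1811\right) = -6291414$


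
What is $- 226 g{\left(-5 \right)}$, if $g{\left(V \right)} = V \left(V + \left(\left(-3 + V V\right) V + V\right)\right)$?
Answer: $-135600$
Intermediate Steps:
$g{\left(V \right)} = V \left(2 V + V \left(-3 + V^{2}\right)\right)$ ($g{\left(V \right)} = V \left(V + \left(\left(-3 + V^{2}\right) V + V\right)\right) = V \left(V + \left(V \left(-3 + V^{2}\right) + V\right)\right) = V \left(V + \left(V + V \left(-3 + V^{2}\right)\right)\right) = V \left(2 V + V \left(-3 + V^{2}\right)\right)$)
$- 226 g{\left(-5 \right)} = - 226 \left(\left(-5\right)^{4} - \left(-5\right)^{2}\right) = - 226 \left(625 - 25\right) = \left(-226\right) 600 = -135600$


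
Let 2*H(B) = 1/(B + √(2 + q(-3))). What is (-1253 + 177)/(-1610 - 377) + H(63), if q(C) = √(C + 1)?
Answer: 1076/1987 + 1/(2*(63 + √(2 + I*√2))) ≈ 0.54927 - 5.6988e-5*I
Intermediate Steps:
q(C) = √(1 + C)
H(B) = 1/(2*(B + √(2 + I*√2))) (H(B) = 1/(2*(B + √(2 + √(1 - 3)))) = 1/(2*(B + √(2 + √(-2)))) = 1/(2*(B + √(2 + I*√2))))
(-1253 + 177)/(-1610 - 377) + H(63) = (-1253 + 177)/(-1610 - 377) + 1/(2*(63 + √(2 + I*√2))) = -1076/(-1987) + 1/(2*(63 + √(2 + I*√2))) = -1076*(-1/1987) + 1/(2*(63 + √(2 + I*√2))) = 1076/1987 + 1/(2*(63 + √(2 + I*√2)))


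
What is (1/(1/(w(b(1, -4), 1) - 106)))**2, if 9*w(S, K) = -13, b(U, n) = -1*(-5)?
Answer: 935089/81 ≈ 11544.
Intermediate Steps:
b(U, n) = 5
w(S, K) = -13/9 (w(S, K) = (1/9)*(-13) = -13/9)
(1/(1/(w(b(1, -4), 1) - 106)))**2 = (1/(1/(-13/9 - 106)))**2 = (1/(1/(-967/9)))**2 = (1/(-9/967))**2 = (-967/9)**2 = 935089/81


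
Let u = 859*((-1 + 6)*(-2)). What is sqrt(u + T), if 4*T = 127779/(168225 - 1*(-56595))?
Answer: I*sqrt(48240672944145)/74940 ≈ 92.682*I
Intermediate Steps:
T = 42593/299760 (T = (127779/(168225 - 1*(-56595)))/4 = (127779/(168225 + 56595))/4 = (127779/224820)/4 = (127779*(1/224820))/4 = (1/4)*(42593/74940) = 42593/299760 ≈ 0.14209)
u = -8590 (u = 859*(5*(-2)) = 859*(-10) = -8590)
sqrt(u + T) = sqrt(-8590 + 42593/299760) = sqrt(-2574895807/299760) = I*sqrt(48240672944145)/74940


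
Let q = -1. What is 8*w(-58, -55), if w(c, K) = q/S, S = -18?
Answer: 4/9 ≈ 0.44444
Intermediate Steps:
w(c, K) = 1/18 (w(c, K) = -1/(-18) = -1*(-1/18) = 1/18)
8*w(-58, -55) = 8*(1/18) = 4/9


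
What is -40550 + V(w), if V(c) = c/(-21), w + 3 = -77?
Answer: -851470/21 ≈ -40546.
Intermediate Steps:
w = -80 (w = -3 - 77 = -80)
V(c) = -c/21 (V(c) = c*(-1/21) = -c/21)
-40550 + V(w) = -40550 - 1/21*(-80) = -40550 + 80/21 = -851470/21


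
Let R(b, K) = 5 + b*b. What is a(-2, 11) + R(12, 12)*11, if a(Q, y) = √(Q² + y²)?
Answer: 1639 + 5*√5 ≈ 1650.2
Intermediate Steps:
R(b, K) = 5 + b²
a(-2, 11) + R(12, 12)*11 = √((-2)² + 11²) + (5 + 12²)*11 = √(4 + 121) + (5 + 144)*11 = √125 + 149*11 = 5*√5 + 1639 = 1639 + 5*√5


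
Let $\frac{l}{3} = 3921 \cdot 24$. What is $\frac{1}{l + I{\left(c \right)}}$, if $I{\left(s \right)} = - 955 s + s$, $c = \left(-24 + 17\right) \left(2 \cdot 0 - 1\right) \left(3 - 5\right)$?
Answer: $\frac{1}{295668} \approx 3.3822 \cdot 10^{-6}$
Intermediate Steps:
$l = 282312$ ($l = 3 \cdot 3921 \cdot 24 = 3 \cdot 94104 = 282312$)
$c = -14$ ($c = - 7 \left(0 - 1\right) \left(-2\right) = - 7 \left(\left(-1\right) \left(-2\right)\right) = \left(-7\right) 2 = -14$)
$I{\left(s \right)} = - 954 s$
$\frac{1}{l + I{\left(c \right)}} = \frac{1}{282312 - -13356} = \frac{1}{282312 + 13356} = \frac{1}{295668}$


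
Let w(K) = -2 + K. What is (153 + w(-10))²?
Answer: 19881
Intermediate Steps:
(153 + w(-10))² = (153 + (-2 - 10))² = (153 - 12)² = 141² = 19881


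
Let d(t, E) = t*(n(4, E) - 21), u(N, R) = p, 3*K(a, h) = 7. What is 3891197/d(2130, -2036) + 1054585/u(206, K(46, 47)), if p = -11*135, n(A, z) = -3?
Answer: -1326418061/1686960 ≈ -786.28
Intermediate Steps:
K(a, h) = 7/3 (K(a, h) = (⅓)*7 = 7/3)
p = -1485
u(N, R) = -1485
d(t, E) = -24*t (d(t, E) = t*(-3 - 21) = t*(-24) = -24*t)
3891197/d(2130, -2036) + 1054585/u(206, K(46, 47)) = 3891197/((-24*2130)) + 1054585/(-1485) = 3891197/(-51120) + 1054585*(-1/1485) = 3891197*(-1/51120) - 210917/297 = -3891197/51120 - 210917/297 = -1326418061/1686960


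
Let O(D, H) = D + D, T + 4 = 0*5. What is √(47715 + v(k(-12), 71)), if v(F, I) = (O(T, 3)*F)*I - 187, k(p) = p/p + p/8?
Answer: 2*√11953 ≈ 218.66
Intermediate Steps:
T = -4 (T = -4 + 0*5 = -4 + 0 = -4)
O(D, H) = 2*D
k(p) = 1 + p/8 (k(p) = 1 + p*(⅛) = 1 + p/8)
v(F, I) = -187 - 8*F*I (v(F, I) = ((2*(-4))*F)*I - 187 = (-8*F)*I - 187 = -8*F*I - 187 = -187 - 8*F*I)
√(47715 + v(k(-12), 71)) = √(47715 + (-187 - 8*(1 + (⅛)*(-12))*71)) = √(47715 + (-187 - 8*(1 - 3/2)*71)) = √(47715 + (-187 - 8*(-½)*71)) = √(47715 + (-187 + 284)) = √(47715 + 97) = √47812 = 2*√11953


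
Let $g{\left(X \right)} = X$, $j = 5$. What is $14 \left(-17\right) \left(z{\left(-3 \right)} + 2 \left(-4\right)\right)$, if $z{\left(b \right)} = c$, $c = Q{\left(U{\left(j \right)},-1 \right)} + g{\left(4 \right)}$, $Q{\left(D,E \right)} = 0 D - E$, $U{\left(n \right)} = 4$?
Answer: $714$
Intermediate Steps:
$Q{\left(D,E \right)} = - E$ ($Q{\left(D,E \right)} = 0 - E = - E$)
$c = 5$ ($c = \left(-1\right) \left(-1\right) + 4 = 1 + 4 = 5$)
$z{\left(b \right)} = 5$
$14 \left(-17\right) \left(z{\left(-3 \right)} + 2 \left(-4\right)\right) = 14 \left(-17\right) \left(5 + 2 \left(-4\right)\right) = - 238 \left(5 - 8\right) = \left(-238\right) \left(-3\right) = 714$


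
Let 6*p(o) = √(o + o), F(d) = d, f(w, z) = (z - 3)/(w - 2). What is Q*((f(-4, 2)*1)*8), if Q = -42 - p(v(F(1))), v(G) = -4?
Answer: -56 - 4*I*√2/9 ≈ -56.0 - 0.62854*I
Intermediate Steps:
f(w, z) = (-3 + z)/(-2 + w)
p(o) = √2*√o/6 (p(o) = √(o + o)/6 = √(2*o)/6 = (√2*√o)/6 = √2*√o/6)
Q = -42 - I*√2/3 (Q = -42 - √2*√(-4)/6 = -42 - √2*2*I/6 = -42 - I*√2/3 ≈ -42.0 - 0.4714*I)
Q*((f(-4, 2)*1)*8) = (-42 - I*√2/3)*((((-3 + 2)/(-2 - 4))*1)*8) = (-42 - I*√2/3)*(((-1/(-6))*1)*8) = (-42 - I*√2/3)*((-⅙*(-1)*1)*8) = (-42 - I*√2/3)*(((⅙)*1)*8) = (-42 - I*√2/3)*((⅙)*8) = (-42 - I*√2/3)*(4/3) = -56 - 4*I*√2/9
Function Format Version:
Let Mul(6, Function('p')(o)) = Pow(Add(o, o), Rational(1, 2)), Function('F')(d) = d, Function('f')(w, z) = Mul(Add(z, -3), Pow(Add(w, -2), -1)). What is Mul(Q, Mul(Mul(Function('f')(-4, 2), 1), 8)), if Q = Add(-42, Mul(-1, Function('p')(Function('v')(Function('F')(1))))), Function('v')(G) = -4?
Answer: Add(-56, Mul(Rational(-4, 9), I, Pow(2, Rational(1, 2)))) ≈ Add(-56.000, Mul(-0.62854, I))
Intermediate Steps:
Function('f')(w, z) = Mul(Pow(Add(-2, w), -1), Add(-3, z)) (Function('f')(w, z) = Mul(Add(-3, z), Pow(Add(-2, w), -1)) = Mul(Pow(Add(-2, w), -1), Add(-3, z)))
Function('p')(o) = Mul(Rational(1, 6), Pow(2, Rational(1, 2)), Pow(o, Rational(1, 2))) (Function('p')(o) = Mul(Rational(1, 6), Pow(Add(o, o), Rational(1, 2))) = Mul(Rational(1, 6), Pow(Mul(2, o), Rational(1, 2))) = Mul(Rational(1, 6), Mul(Pow(2, Rational(1, 2)), Pow(o, Rational(1, 2)))) = Mul(Rational(1, 6), Pow(2, Rational(1, 2)), Pow(o, Rational(1, 2))))
Q = Add(-42, Mul(Rational(-1, 3), I, Pow(2, Rational(1, 2)))) (Q = Add(-42, Mul(-1, Mul(Rational(1, 6), Pow(2, Rational(1, 2)), Pow(-4, Rational(1, 2))))) = Add(-42, Mul(-1, Mul(Rational(1, 6), Pow(2, Rational(1, 2)), Mul(2, I)))) = Add(-42, Mul(-1, Mul(Rational(1, 3), I, Pow(2, Rational(1, 2))))) = Add(-42, Mul(Rational(-1, 3), I, Pow(2, Rational(1, 2)))) ≈ Add(-42.000, Mul(-0.47140, I)))
Mul(Q, Mul(Mul(Function('f')(-4, 2), 1), 8)) = Mul(Add(-42, Mul(Rational(-1, 3), I, Pow(2, Rational(1, 2)))), Mul(Mul(Mul(Pow(Add(-2, -4), -1), Add(-3, 2)), 1), 8)) = Mul(Add(-42, Mul(Rational(-1, 3), I, Pow(2, Rational(1, 2)))), Mul(Mul(Mul(Pow(-6, -1), -1), 1), 8)) = Mul(Add(-42, Mul(Rational(-1, 3), I, Pow(2, Rational(1, 2)))), Mul(Mul(Mul(Rational(-1, 6), -1), 1), 8)) = Mul(Add(-42, Mul(Rational(-1, 3), I, Pow(2, Rational(1, 2)))), Mul(Mul(Rational(1, 6), 1), 8)) = Mul(Add(-42, Mul(Rational(-1, 3), I, Pow(2, Rational(1, 2)))), Mul(Rational(1, 6), 8)) = Mul(Add(-42, Mul(Rational(-1, 3), I, Pow(2, Rational(1, 2)))), Rational(4, 3)) = Add(-56, Mul(Rational(-4, 9), I, Pow(2, Rational(1, 2))))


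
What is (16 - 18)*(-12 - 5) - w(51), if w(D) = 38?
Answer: -4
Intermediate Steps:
(16 - 18)*(-12 - 5) - w(51) = (16 - 18)*(-12 - 5) - 1*38 = -2*(-17) - 38 = 34 - 38 = -4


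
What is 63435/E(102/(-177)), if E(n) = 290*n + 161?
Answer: -3742665/361 ≈ -10368.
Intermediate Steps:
E(n) = 161 + 290*n
63435/E(102/(-177)) = 63435/(161 + 290*(102/(-177))) = 63435/(161 + 290*(102*(-1/177))) = 63435/(161 + 290*(-34/59)) = 63435/(161 - 9860/59) = 63435/(-361/59) = 63435*(-59/361) = -3742665/361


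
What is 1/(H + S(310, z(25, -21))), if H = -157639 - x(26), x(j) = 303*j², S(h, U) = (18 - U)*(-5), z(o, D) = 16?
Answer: -1/362477 ≈ -2.7588e-6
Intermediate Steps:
S(h, U) = -90 + 5*U
H = -362467 (H = -157639 - 303*26² = -157639 - 303*676 = -157639 - 1*204828 = -157639 - 204828 = -362467)
1/(H + S(310, z(25, -21))) = 1/(-362467 + (-90 + 5*16)) = 1/(-362467 + (-90 + 80)) = 1/(-362467 - 10) = 1/(-362477) = -1/362477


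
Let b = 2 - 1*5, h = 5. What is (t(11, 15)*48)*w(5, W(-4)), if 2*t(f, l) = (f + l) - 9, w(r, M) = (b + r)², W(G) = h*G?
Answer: 1632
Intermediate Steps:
W(G) = 5*G
b = -3 (b = 2 - 5 = -3)
w(r, M) = (-3 + r)²
t(f, l) = -9/2 + f/2 + l/2 (t(f, l) = ((f + l) - 9)/2 = (-9 + f + l)/2 = -9/2 + f/2 + l/2)
(t(11, 15)*48)*w(5, W(-4)) = ((-9/2 + (½)*11 + (½)*15)*48)*(-3 + 5)² = ((-9/2 + 11/2 + 15/2)*48)*2² = ((17/2)*48)*4 = 408*4 = 1632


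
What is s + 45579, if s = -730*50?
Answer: 9079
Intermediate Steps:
s = -36500
s + 45579 = -36500 + 45579 = 9079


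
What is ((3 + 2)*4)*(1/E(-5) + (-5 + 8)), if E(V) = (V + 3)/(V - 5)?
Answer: 160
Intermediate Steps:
E(V) = (3 + V)/(-5 + V)
((3 + 2)*4)*(1/E(-5) + (-5 + 8)) = ((3 + 2)*4)*(1/((3 - 5)/(-5 - 5)) + (-5 + 8)) = (5*4)*(1/(-2/(-10)) + 3) = 20*(1/(-1/10*(-2)) + 3) = 20*(1/(1/5) + 3) = 20*(5 + 3) = 20*8 = 160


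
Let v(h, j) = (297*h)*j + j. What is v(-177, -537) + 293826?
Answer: 28522842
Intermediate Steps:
v(h, j) = j + 297*h*j (v(h, j) = 297*h*j + j = j + 297*h*j)
v(-177, -537) + 293826 = -537*(1 + 297*(-177)) + 293826 = -537*(1 - 52569) + 293826 = -537*(-52568) + 293826 = 28229016 + 293826 = 28522842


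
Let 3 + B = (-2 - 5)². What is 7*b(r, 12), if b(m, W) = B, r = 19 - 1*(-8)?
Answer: 322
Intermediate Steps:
r = 27 (r = 19 + 8 = 27)
B = 46 (B = -3 + (-2 - 5)² = -3 + (-7)² = -3 + 49 = 46)
b(m, W) = 46
7*b(r, 12) = 7*46 = 322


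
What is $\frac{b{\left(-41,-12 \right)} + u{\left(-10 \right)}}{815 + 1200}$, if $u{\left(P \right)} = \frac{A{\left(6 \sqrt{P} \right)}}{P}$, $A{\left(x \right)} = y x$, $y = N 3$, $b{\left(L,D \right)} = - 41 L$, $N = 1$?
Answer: $\frac{1681}{2015} - \frac{9 i \sqrt{10}}{10075} \approx 0.83424 - 0.0028249 i$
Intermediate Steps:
$y = 3$ ($y = 1 \cdot 3 = 3$)
$A{\left(x \right)} = 3 x$
$u{\left(P \right)} = \frac{18}{\sqrt{P}}$ ($u{\left(P \right)} = \frac{3 \cdot 6 \sqrt{P}}{P} = \frac{18 \sqrt{P}}{P} = \frac{18}{\sqrt{P}}$)
$\frac{b{\left(-41,-12 \right)} + u{\left(-10 \right)}}{815 + 1200} = \frac{\left(-41\right) \left(-41\right) + \frac{18}{i \sqrt{10}}}{815 + 1200} = \frac{1681 + 18 \left(- \frac{i \sqrt{10}}{10}\right)}{2015} = \left(1681 - \frac{9 i \sqrt{10}}{5}\right) \frac{1}{2015} = \frac{1681}{2015} - \frac{9 i \sqrt{10}}{10075}$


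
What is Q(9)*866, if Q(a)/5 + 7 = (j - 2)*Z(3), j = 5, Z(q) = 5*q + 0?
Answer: 164540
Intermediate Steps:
Z(q) = 5*q
Q(a) = 190 (Q(a) = -35 + 5*((5 - 2)*(5*3)) = -35 + 5*(3*15) = -35 + 5*45 = -35 + 225 = 190)
Q(9)*866 = 190*866 = 164540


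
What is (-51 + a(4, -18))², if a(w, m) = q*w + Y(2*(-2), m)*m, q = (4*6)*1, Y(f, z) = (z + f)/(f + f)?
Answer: 81/4 ≈ 20.250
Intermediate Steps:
Y(f, z) = (f + z)/(2*f) (Y(f, z) = (f + z)/((2*f)) = (f + z)*(1/(2*f)) = (f + z)/(2*f))
q = 24 (q = 24*1 = 24)
a(w, m) = 24*w + m*(½ - m/8) (a(w, m) = 24*w + ((2*(-2) + m)/(2*((2*(-2)))))*m = 24*w + ((½)*(-4 + m)/(-4))*m = 24*w + ((½)*(-¼)*(-4 + m))*m = 24*w + (½ - m/8)*m = 24*w + m*(½ - m/8))
(-51 + a(4, -18))² = (-51 + (24*4 + (⅛)*(-18)*(4 - 1*(-18))))² = (-51 + (96 + (⅛)*(-18)*(4 + 18)))² = (-51 + (96 + (⅛)*(-18)*22))² = (-51 + (96 - 99/2))² = (-51 + 93/2)² = (-9/2)² = 81/4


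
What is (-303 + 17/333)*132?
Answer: -4438808/111 ≈ -39989.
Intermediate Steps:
(-303 + 17/333)*132 = -100882/333*132 = -4438808/111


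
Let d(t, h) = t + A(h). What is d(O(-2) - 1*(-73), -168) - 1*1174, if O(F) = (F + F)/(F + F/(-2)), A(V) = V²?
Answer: 27127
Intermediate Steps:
O(F) = 4 (O(F) = (2*F)/(F + F*(-½)) = (2*F)/(F - F/2) = (2*F)/((F/2)) = (2*F)*(2/F) = 4)
d(t, h) = t + h²
d(O(-2) - 1*(-73), -168) - 1*1174 = ((4 - 1*(-73)) + (-168)²) - 1*1174 = ((4 + 73) + 28224) - 1174 = (77 + 28224) - 1174 = 28301 - 1174 = 27127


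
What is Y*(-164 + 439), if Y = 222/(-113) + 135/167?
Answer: -6000225/18871 ≈ -317.96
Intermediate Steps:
Y = -21819/18871 (Y = 222*(-1/113) + 135*(1/167) = -222/113 + 135/167 = -21819/18871 ≈ -1.1562)
Y*(-164 + 439) = -21819*(-164 + 439)/18871 = -21819/18871*275 = -6000225/18871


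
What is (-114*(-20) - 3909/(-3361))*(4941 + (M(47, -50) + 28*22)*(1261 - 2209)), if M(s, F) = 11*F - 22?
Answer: -281922852519/3361 ≈ -8.3881e+7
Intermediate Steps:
M(s, F) = -22 + 11*F
(-114*(-20) - 3909/(-3361))*(4941 + (M(47, -50) + 28*22)*(1261 - 2209)) = (-114*(-20) - 3909/(-3361))*(4941 + ((-22 + 11*(-50)) + 28*22)*(1261 - 2209)) = (2280 - 3909*(-1/3361))*(4941 + ((-22 - 550) + 616)*(-948)) = (2280 + 3909/3361)*(4941 + (-572 + 616)*(-948)) = 7666989*(4941 + 44*(-948))/3361 = 7666989*(4941 - 41712)/3361 = (7666989/3361)*(-36771) = -281922852519/3361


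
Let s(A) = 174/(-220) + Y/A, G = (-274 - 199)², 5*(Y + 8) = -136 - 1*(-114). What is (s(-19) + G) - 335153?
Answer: -232876449/2090 ≈ -1.1142e+5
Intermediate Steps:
Y = -62/5 (Y = -8 + (-136 - 1*(-114))/5 = -8 + (-136 + 114)/5 = -8 + (⅕)*(-22) = -8 - 22/5 = -62/5 ≈ -12.400)
G = 223729 (G = (-473)² = 223729)
s(A) = -87/110 - 62/(5*A) (s(A) = 174/(-220) - 62/(5*A) = 174*(-1/220) - 62/(5*A) = -87/110 - 62/(5*A))
(s(-19) + G) - 335153 = ((1/110)*(-1364 - 87*(-19))/(-19) + 223729) - 335153 = ((1/110)*(-1/19)*(-1364 + 1653) + 223729) - 335153 = ((1/110)*(-1/19)*289 + 223729) - 335153 = (-289/2090 + 223729) - 335153 = 467593321/2090 - 335153 = -232876449/2090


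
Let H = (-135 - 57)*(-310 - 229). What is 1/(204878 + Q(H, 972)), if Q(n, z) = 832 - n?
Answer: 1/102222 ≈ 9.7826e-6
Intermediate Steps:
H = 103488 (H = -192*(-539) = 103488)
1/(204878 + Q(H, 972)) = 1/(204878 + (832 - 1*103488)) = 1/(204878 + (832 - 103488)) = 1/(204878 - 102656) = 1/102222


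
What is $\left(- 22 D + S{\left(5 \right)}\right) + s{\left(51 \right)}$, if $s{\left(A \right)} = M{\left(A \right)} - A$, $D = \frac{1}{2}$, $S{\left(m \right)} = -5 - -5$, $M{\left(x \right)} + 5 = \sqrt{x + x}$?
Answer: $-67 + \sqrt{102} \approx -56.901$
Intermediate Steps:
$M{\left(x \right)} = -5 + \sqrt{2} \sqrt{x}$ ($M{\left(x \right)} = -5 + \sqrt{x + x} = -5 + \sqrt{2 x} = -5 + \sqrt{2} \sqrt{x}$)
$S{\left(m \right)} = 0$ ($S{\left(m \right)} = -5 + 5 = 0$)
$D = \frac{1}{2} \approx 0.5$
$s{\left(A \right)} = -5 - A + \sqrt{2} \sqrt{A}$ ($s{\left(A \right)} = \left(-5 + \sqrt{2} \sqrt{A}\right) - A = -5 - A + \sqrt{2} \sqrt{A}$)
$\left(- 22 D + S{\left(5 \right)}\right) + s{\left(51 \right)} = \left(\left(-22\right) \frac{1}{2} + 0\right) - \left(56 - \sqrt{2} \sqrt{51}\right) = \left(-11 + 0\right) - \left(56 - \sqrt{102}\right) = -11 - \left(56 - \sqrt{102}\right) = -67 + \sqrt{102}$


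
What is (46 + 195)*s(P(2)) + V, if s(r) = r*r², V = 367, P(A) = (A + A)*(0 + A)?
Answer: 123759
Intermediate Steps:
P(A) = 2*A² (P(A) = (2*A)*A = 2*A²)
s(r) = r³
(46 + 195)*s(P(2)) + V = (46 + 195)*(2*2²)³ + 367 = 241*(2*4)³ + 367 = 241*8³ + 367 = 241*512 + 367 = 123392 + 367 = 123759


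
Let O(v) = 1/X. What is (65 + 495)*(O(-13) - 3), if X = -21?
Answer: -5120/3 ≈ -1706.7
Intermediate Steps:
O(v) = -1/21 (O(v) = 1/(-21) = -1/21)
(65 + 495)*(O(-13) - 3) = (65 + 495)*(-1/21 - 3) = 560*(-64/21) = -5120/3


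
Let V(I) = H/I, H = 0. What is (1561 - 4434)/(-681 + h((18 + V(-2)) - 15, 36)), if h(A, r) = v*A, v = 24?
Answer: 2873/609 ≈ 4.7176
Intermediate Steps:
V(I) = 0 (V(I) = 0/I = 0)
h(A, r) = 24*A
(1561 - 4434)/(-681 + h((18 + V(-2)) - 15, 36)) = (1561 - 4434)/(-681 + 24*((18 + 0) - 15)) = -2873/(-681 + 24*(18 - 15)) = -2873/(-681 + 24*3) = -2873/(-681 + 72) = -2873/(-609) = -2873*(-1/609) = 2873/609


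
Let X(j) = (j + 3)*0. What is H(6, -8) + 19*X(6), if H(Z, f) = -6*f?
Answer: 48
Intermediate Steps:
X(j) = 0 (X(j) = (3 + j)*0 = 0)
H(6, -8) + 19*X(6) = -6*(-8) + 19*0 = 48 + 0 = 48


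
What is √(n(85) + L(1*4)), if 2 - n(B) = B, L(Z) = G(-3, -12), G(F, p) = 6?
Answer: I*√77 ≈ 8.775*I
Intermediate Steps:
L(Z) = 6
n(B) = 2 - B
√(n(85) + L(1*4)) = √((2 - 1*85) + 6) = √((2 - 85) + 6) = √(-83 + 6) = √(-77) = I*√77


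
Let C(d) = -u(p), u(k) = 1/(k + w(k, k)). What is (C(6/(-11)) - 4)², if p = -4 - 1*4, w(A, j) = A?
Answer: 3969/256 ≈ 15.504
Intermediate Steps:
p = -8 (p = -4 - 4 = -8)
u(k) = 1/(2*k) (u(k) = 1/(k + k) = 1/(2*k))
C(d) = 1/16 (C(d) = -1/(2*(-8)) = -(-1)/(2*8) = -1*(-1/16) = 1/16)
(C(6/(-11)) - 4)² = (1/16 - 4)² = (-63/16)² = 3969/256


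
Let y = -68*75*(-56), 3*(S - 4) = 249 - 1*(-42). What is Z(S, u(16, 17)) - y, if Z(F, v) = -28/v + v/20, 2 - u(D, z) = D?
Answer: -2855987/10 ≈ -2.8560e+5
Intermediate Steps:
u(D, z) = 2 - D
S = 101 (S = 4 + (249 - 1*(-42))/3 = 4 + (249 + 42)/3 = 4 + (⅓)*291 = 4 + 97 = 101)
Z(F, v) = -28/v + v/20 (Z(F, v) = -28/v + v*(1/20) = -28/v + v/20)
y = 285600 (y = -5100*(-56) = 285600)
Z(S, u(16, 17)) - y = (-28/(2 - 1*16) + (2 - 1*16)/20) - 1*285600 = (-28/(2 - 16) + (2 - 16)/20) - 285600 = (-28/(-14) + (1/20)*(-14)) - 285600 = (-28*(-1/14) - 7/10) - 285600 = (2 - 7/10) - 285600 = 13/10 - 285600 = -2855987/10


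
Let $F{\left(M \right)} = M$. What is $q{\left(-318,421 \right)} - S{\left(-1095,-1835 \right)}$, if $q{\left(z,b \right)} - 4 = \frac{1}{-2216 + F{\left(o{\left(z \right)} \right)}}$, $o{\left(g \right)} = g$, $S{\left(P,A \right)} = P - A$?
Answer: $- \frac{1865025}{2534} \approx -736.0$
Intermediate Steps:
$q{\left(z,b \right)} = 4 + \frac{1}{-2216 + z}$
$q{\left(-318,421 \right)} - S{\left(-1095,-1835 \right)} = \frac{-8863 + 4 \left(-318\right)}{-2216 - 318} - \left(-1095 - -1835\right) = \frac{-8863 - 1272}{-2534} - \left(-1095 + 1835\right) = \left(- \frac{1}{2534}\right) \left(-10135\right) - 740 = \frac{10135}{2534} - 740 = - \frac{1865025}{2534}$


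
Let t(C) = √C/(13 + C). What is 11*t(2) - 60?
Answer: -60 + 11*√2/15 ≈ -58.963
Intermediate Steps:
t(C) = √C/(13 + C)
11*t(2) - 60 = 11*(√2/(13 + 2)) - 60 = 11*(√2/15) - 60 = 11*√2/15 - 60 = -60 + 11*√2/15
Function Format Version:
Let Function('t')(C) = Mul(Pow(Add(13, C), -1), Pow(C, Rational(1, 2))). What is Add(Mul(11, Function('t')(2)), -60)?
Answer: Add(-60, Mul(Rational(11, 15), Pow(2, Rational(1, 2)))) ≈ -58.963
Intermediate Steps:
Function('t')(C) = Mul(Pow(C, Rational(1, 2)), Pow(Add(13, C), -1))
Add(Mul(11, Function('t')(2)), -60) = Add(Mul(11, Mul(Pow(2, Rational(1, 2)), Pow(Add(13, 2), -1))), -60) = Add(Mul(11, Mul(Pow(2, Rational(1, 2)), Pow(15, -1))), -60) = Add(Mul(11, Mul(Pow(2, Rational(1, 2)), Rational(1, 15))), -60) = Add(Mul(11, Mul(Rational(1, 15), Pow(2, Rational(1, 2)))), -60) = Add(Mul(Rational(11, 15), Pow(2, Rational(1, 2))), -60) = Add(-60, Mul(Rational(11, 15), Pow(2, Rational(1, 2))))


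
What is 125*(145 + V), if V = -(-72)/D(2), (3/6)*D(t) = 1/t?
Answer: 27125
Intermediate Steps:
D(t) = 2/t
V = 72 (V = -(-72)/(2/2) = -(-72)/(2*(½)) = -(-72)/1 = -(-72) = -8*(-9) = 72)
125*(145 + V) = 125*(145 + 72) = 125*217 = 27125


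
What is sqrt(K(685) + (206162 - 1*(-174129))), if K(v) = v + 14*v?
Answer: sqrt(390566) ≈ 624.95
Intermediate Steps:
K(v) = 15*v
sqrt(K(685) + (206162 - 1*(-174129))) = sqrt(15*685 + (206162 - 1*(-174129))) = sqrt(10275 + (206162 + 174129)) = sqrt(10275 + 380291) = sqrt(390566)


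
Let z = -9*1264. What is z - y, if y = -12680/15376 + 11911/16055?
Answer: -351034754727/30857710 ≈ -11376.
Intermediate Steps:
y = -2554233/30857710 (y = -12680*1/15376 + 11911*(1/16055) = -1585/1922 + 11911/16055 = -2554233/30857710 ≈ -0.082775)
z = -11376
z - y = -11376 - 1*(-2554233/30857710) = -11376 + 2554233/30857710 = -351034754727/30857710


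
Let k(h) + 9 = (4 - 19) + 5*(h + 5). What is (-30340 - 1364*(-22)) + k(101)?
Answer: 174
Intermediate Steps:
k(h) = 1 + 5*h (k(h) = -9 + ((4 - 19) + 5*(h + 5)) = -9 + (-15 + 5*(5 + h)) = -9 + (-15 + (25 + 5*h)) = -9 + (10 + 5*h) = 1 + 5*h)
(-30340 - 1364*(-22)) + k(101) = (-30340 - 1364*(-22)) + (1 + 5*101) = (-30340 + 30008) + (1 + 505) = -332 + 506 = 174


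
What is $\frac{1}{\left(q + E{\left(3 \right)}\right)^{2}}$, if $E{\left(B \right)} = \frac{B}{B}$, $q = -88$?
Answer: $\frac{1}{7569} \approx 0.00013212$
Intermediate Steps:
$E{\left(B \right)} = 1$
$\frac{1}{\left(q + E{\left(3 \right)}\right)^{2}} = \frac{1}{\left(-88 + 1\right)^{2}} = \frac{1}{\left(-87\right)^{2}} = \frac{1}{7569}$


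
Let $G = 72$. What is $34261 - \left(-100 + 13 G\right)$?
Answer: $33425$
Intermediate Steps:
$34261 - \left(-100 + 13 G\right) = 34261 + \left(100 - 936\right) = 34261 - 836 = 33425$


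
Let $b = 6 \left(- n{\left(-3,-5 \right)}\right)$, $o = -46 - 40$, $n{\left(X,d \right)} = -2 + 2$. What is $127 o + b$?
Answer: $-10922$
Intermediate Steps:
$n{\left(X,d \right)} = 0$
$o = -86$ ($o = -46 - 40 = -86$)
$b = 0$ ($b = 6 \left(\left(-1\right) 0\right) = 6 \cdot 0 = 0$)
$127 o + b = 127 \left(-86\right) + 0 = -10922 + 0 = -10922$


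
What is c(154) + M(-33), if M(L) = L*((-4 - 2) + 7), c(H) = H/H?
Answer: -32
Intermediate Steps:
c(H) = 1
M(L) = L (M(L) = L*(-6 + 7) = L*1 = L)
c(154) + M(-33) = 1 - 33 = -32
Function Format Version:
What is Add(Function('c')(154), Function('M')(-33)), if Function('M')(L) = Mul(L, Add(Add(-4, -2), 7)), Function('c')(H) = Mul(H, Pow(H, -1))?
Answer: -32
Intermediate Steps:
Function('c')(H) = 1
Function('M')(L) = L (Function('M')(L) = Mul(L, Add(-6, 7)) = Mul(L, 1) = L)
Add(Function('c')(154), Function('M')(-33)) = Add(1, -33) = -32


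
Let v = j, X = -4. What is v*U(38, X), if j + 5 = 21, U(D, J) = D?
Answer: 608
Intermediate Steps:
j = 16 (j = -5 + 21 = 16)
v = 16
v*U(38, X) = 16*38 = 608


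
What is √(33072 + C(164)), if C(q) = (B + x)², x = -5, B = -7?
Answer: 8*√519 ≈ 182.25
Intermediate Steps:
C(q) = 144 (C(q) = (-7 - 5)² = (-12)² = 144)
√(33072 + C(164)) = √(33072 + 144) = √33216 = 8*√519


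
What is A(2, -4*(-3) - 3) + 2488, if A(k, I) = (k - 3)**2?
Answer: 2489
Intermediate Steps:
A(k, I) = (-3 + k)**2
A(2, -4*(-3) - 3) + 2488 = (-3 + 2)**2 + 2488 = (-1)**2 + 2488 = 1 + 2488 = 2489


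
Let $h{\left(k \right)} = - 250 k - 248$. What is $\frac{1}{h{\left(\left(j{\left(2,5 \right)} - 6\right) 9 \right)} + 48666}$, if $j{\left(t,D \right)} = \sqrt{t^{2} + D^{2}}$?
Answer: $\frac{30959}{1843513112} + \frac{1125 \sqrt{29}}{1843513112} \approx 2.008 \cdot 10^{-5}$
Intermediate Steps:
$j{\left(t,D \right)} = \sqrt{D^{2} + t^{2}}$
$h{\left(k \right)} = -248 - 250 k$
$\frac{1}{h{\left(\left(j{\left(2,5 \right)} - 6\right) 9 \right)} + 48666} = \frac{1}{\left(-248 - 250 \left(\sqrt{5^{2} + 2^{2}} - 6\right) 9\right) + 48666} = \frac{1}{\left(-248 - 250 \left(\sqrt{25 + 4} - 6\right) 9\right) + 48666} = \frac{1}{\left(-248 - 250 \left(\sqrt{29} - 6\right) 9\right) + 48666} = \frac{1}{\left(-248 - 250 \left(-6 + \sqrt{29}\right) 9\right) + 48666} = \frac{1}{\left(-248 - 250 \left(-54 + 9 \sqrt{29}\right)\right) + 48666} = \frac{1}{\left(-248 + \left(13500 - 2250 \sqrt{29}\right)\right) + 48666} = \frac{1}{\left(13252 - 2250 \sqrt{29}\right) + 48666} = \frac{1}{61918 - 2250 \sqrt{29}}$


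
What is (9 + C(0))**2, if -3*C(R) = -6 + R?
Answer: 121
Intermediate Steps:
C(R) = 2 - R/3 (C(R) = -(-6 + R)/3 = 2 - R/3)
(9 + C(0))**2 = (9 + (2 - 1/3*0))**2 = (9 + (2 + 0))**2 = (9 + 2)**2 = 11**2 = 121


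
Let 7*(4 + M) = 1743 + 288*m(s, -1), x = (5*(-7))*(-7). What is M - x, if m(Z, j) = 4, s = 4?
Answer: 1152/7 ≈ 164.57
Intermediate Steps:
x = 245 (x = -35*(-7) = 245)
M = 2867/7 (M = -4 + (1743 + 288*4)/7 = -4 + (1743 + 1152)/7 = -4 + (⅐)*2895 = -4 + 2895/7 = 2867/7 ≈ 409.57)
M - x = 2867/7 - 1*245 = 2867/7 - 245 = 1152/7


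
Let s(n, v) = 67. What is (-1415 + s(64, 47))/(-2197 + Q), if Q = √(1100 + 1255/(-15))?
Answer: 4442334/7238689 + 674*√9147/7238689 ≈ 0.62260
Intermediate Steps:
Q = √9147/3 (Q = √(1100 + 1255*(-1/15)) = √(1100 - 251/3) = √(3049/3) = √9147/3 ≈ 31.880)
(-1415 + s(64, 47))/(-2197 + Q) = (-1415 + 67)/(-2197 + √9147/3) = -1348/(-2197 + √9147/3)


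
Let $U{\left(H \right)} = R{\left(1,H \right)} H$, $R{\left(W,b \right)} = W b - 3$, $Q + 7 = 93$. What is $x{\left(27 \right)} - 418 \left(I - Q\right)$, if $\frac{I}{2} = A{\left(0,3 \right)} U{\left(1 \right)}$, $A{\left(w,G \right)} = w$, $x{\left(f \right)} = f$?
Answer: $35975$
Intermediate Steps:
$Q = 86$ ($Q = -7 + 93 = 86$)
$R{\left(W,b \right)} = -3 + W b$
$U{\left(H \right)} = H \left(-3 + H\right)$ ($U{\left(H \right)} = \left(-3 + 1 H\right) H = \left(-3 + H\right) H = H \left(-3 + H\right)$)
$I = 0$ ($I = 2 \cdot 0 \cdot 1 \left(-3 + 1\right) = 2 \cdot 0 \cdot 1 \left(-2\right) = 2 \cdot 0 \left(-2\right) = 2 \cdot 0 = 0$)
$x{\left(27 \right)} - 418 \left(I - Q\right) = 27 - 418 \left(0 - 86\right) = 27 - -35948 = 27 + 35948 = 35975$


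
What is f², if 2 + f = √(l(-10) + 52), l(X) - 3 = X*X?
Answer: (2 - √155)² ≈ 109.20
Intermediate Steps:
l(X) = 3 + X² (l(X) = 3 + X*X = 3 + X²)
f = -2 + √155 (f = -2 + √((3 + (-10)²) + 52) = -2 + √((3 + 100) + 52) = -2 + √(103 + 52) = -2 + √155 ≈ 10.450)
f² = (-2 + √155)²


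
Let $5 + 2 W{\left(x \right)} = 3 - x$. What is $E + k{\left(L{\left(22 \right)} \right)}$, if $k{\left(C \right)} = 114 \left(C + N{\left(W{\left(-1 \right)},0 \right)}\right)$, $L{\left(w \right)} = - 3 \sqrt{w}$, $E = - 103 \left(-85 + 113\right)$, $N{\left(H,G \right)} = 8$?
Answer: $-1972 - 342 \sqrt{22} \approx -3576.1$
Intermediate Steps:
$W{\left(x \right)} = -1 - \frac{x}{2}$ ($W{\left(x \right)} = - \frac{5}{2} + \frac{3 - x}{2} = - \frac{5}{2} - \left(- \frac{3}{2} + \frac{x}{2}\right) = -1 - \frac{x}{2}$)
$E = -2884$ ($E = \left(-103\right) 28 = -2884$)
$k{\left(C \right)} = 912 + 114 C$ ($k{\left(C \right)} = 114 \left(C + 8\right) = 114 \left(8 + C\right) = 912 + 114 C$)
$E + k{\left(L{\left(22 \right)} \right)} = -2884 + \left(912 + 114 \left(- 3 \sqrt{22}\right)\right) = -2884 + \left(912 - 342 \sqrt{22}\right) = -1972 - 342 \sqrt{22}$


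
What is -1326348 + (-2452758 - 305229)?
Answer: -4084335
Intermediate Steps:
-1326348 + (-2452758 - 305229) = -1326348 - 2757987 = -4084335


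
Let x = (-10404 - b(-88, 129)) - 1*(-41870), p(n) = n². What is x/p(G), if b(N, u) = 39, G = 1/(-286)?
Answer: 2570602892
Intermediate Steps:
G = -1/286 ≈ -0.0034965
x = 31427 (x = (-10404 - 1*39) - 1*(-41870) = (-10404 - 39) + 41870 = -10443 + 41870 = 31427)
x/p(G) = 31427/((-1/286)²) = 31427/(1/81796) = 31427*81796 = 2570602892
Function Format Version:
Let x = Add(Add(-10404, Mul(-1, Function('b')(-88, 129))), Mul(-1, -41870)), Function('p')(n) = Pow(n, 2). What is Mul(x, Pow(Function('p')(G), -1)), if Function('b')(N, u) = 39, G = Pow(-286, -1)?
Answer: 2570602892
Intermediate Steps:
G = Rational(-1, 286) ≈ -0.0034965
x = 31427 (x = Add(Add(-10404, Mul(-1, 39)), Mul(-1, -41870)) = Add(Add(-10404, -39), 41870) = Add(-10443, 41870) = 31427)
Mul(x, Pow(Function('p')(G), -1)) = Mul(31427, Pow(Pow(Rational(-1, 286), 2), -1)) = Mul(31427, Pow(Rational(1, 81796), -1)) = Mul(31427, 81796) = 2570602892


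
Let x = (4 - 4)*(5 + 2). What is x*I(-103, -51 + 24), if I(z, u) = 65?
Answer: 0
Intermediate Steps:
x = 0 (x = 0*7 = 0)
x*I(-103, -51 + 24) = 0*65 = 0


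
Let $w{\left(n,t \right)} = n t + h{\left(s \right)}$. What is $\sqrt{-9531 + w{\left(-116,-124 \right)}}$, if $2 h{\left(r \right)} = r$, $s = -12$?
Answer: $\sqrt{4847} \approx 69.62$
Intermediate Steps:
$h{\left(r \right)} = \frac{r}{2}$
$w{\left(n,t \right)} = -6 + n t$ ($w{\left(n,t \right)} = n t + \frac{1}{2} \left(-12\right) = n t - 6 = -6 + n t$)
$\sqrt{-9531 + w{\left(-116,-124 \right)}} = \sqrt{-9531 - -14378} = \sqrt{-9531 + \left(-6 + 14384\right)} = \sqrt{-9531 + 14378} = \sqrt{4847}$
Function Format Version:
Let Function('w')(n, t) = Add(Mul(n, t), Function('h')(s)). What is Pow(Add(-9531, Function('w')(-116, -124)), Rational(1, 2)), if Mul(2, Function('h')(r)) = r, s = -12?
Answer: Pow(4847, Rational(1, 2)) ≈ 69.620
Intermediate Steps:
Function('h')(r) = Mul(Rational(1, 2), r)
Function('w')(n, t) = Add(-6, Mul(n, t)) (Function('w')(n, t) = Add(Mul(n, t), Mul(Rational(1, 2), -12)) = Add(Mul(n, t), -6) = Add(-6, Mul(n, t)))
Pow(Add(-9531, Function('w')(-116, -124)), Rational(1, 2)) = Pow(Add(-9531, Add(-6, Mul(-116, -124))), Rational(1, 2)) = Pow(Add(-9531, Add(-6, 14384)), Rational(1, 2)) = Pow(Add(-9531, 14378), Rational(1, 2)) = Pow(4847, Rational(1, 2))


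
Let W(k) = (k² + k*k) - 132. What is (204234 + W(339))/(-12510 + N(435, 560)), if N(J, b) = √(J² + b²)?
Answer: -155103984/4457065 - 61992*√20113/4457065 ≈ -36.772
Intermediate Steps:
W(k) = -132 + 2*k² (W(k) = (k² + k²) - 132 = 2*k² - 132 = -132 + 2*k²)
(204234 + W(339))/(-12510 + N(435, 560)) = (204234 + (-132 + 2*339²))/(-12510 + √(435² + 560²)) = (204234 + (-132 + 2*114921))/(-12510 + √(189225 + 313600)) = (204234 + (-132 + 229842))/(-12510 + √502825) = (204234 + 229710)/(-12510 + 5*√20113) = 433944/(-12510 + 5*√20113)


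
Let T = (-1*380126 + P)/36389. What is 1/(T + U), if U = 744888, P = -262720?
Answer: 36389/27105086586 ≈ 1.3425e-6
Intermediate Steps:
T = -642846/36389 (T = (-1*380126 - 262720)/36389 = (-380126 - 262720)*(1/36389) = -642846*1/36389 = -642846/36389 ≈ -17.666)
1/(T + U) = 1/(-642846/36389 + 744888) = 1/(27105086586/36389) = 36389/27105086586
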